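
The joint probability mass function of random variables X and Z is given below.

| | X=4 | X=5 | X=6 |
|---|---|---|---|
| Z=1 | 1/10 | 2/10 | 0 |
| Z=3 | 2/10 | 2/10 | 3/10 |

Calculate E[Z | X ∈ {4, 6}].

8/3

P(X ∈ {4, 6}) = 3/5.
Summing Z·P(X=x,Z=y) over the conditioning event gives 8/5.
E[Z | X ∈ {4, 6}] = (8/5) / (3/5) = 8/3.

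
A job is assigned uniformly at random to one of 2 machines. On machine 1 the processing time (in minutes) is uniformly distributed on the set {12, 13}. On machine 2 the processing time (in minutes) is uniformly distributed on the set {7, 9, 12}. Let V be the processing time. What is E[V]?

131/12

E[V | machine 1] = (12+13)/2 = 25/2.
E[V | machine 2] = (7+9+12)/3 = 28/3.
By the law of total expectation,
E[V] = (1/2)·(25/2) + (1/2)·(28/3) = 131/12.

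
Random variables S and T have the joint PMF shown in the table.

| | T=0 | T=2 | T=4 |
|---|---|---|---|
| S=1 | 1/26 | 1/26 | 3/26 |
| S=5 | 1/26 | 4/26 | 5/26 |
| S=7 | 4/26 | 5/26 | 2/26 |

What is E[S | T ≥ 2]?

49/10

P(T ≥ 2) = 10/13.
Σ S·P over the event = 1·(1/26) + 1·(3/26) + 5·(4/26) + 5·(5/26) + 7·(5/26) + 7·(2/26) = 49/13.
E[S | T ≥ 2] = (49/13) / (10/13) = 49/10.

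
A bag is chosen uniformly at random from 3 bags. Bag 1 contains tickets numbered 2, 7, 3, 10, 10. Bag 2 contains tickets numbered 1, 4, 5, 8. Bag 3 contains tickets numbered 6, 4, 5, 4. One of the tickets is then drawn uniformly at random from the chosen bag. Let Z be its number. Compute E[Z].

E[Z | bag 1] = (2+7+3+10+10)/5 = 32/5.
E[Z | bag 2] = (1+4+5+8)/4 = 9/2.
E[Z | bag 3] = (6+4+5+4)/4 = 19/4.
By the law of total expectation,
E[Z] = (1/3)·(32/5) + (1/3)·(9/2) + (1/3)·(19/4) = 313/60.

313/60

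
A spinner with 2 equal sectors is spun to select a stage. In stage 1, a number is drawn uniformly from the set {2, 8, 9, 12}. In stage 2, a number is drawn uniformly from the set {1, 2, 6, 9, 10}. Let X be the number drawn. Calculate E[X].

267/40

E[X | stage 1] = (2+8+9+12)/4 = 31/4.
E[X | stage 2] = (1+2+6+9+10)/5 = 28/5.
E[X] = (1/2)·(31/4) + (1/2)·(28/5) = 267/40.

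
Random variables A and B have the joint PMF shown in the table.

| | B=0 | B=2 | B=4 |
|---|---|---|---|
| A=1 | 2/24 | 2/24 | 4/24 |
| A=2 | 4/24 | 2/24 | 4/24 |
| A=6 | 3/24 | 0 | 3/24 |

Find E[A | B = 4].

P(B = 4) = 11/24.
Summing A·P(A=x,B=y) over the conditioning event gives 5/4.
E[A | B = 4] = (5/4) / (11/24) = 30/11.

30/11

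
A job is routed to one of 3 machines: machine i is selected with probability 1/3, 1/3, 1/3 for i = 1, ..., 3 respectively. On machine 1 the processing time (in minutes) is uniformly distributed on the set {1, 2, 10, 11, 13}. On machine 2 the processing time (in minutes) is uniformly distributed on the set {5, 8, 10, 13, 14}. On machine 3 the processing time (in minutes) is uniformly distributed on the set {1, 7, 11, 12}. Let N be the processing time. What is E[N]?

503/60

E[N | machine 1] = (1+2+10+11+13)/5 = 37/5.
E[N | machine 2] = (5+8+10+13+14)/5 = 10.
E[N | machine 3] = (1+7+11+12)/4 = 31/4.
E[N] = (1/3)·(37/5) + (1/3)·(10) + (1/3)·(31/4) = 503/60.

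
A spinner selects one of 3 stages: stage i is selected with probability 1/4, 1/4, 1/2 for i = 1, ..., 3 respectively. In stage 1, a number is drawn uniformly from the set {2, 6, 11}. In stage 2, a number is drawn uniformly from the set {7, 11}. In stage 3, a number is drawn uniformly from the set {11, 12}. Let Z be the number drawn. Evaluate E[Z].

115/12

E[Z | stage 1] = (2+6+11)/3 = 19/3.
E[Z | stage 2] = (7+11)/2 = 9.
E[Z | stage 3] = (11+12)/2 = 23/2.
E[Z] = (1/4)·(19/3) + (1/4)·(9) + (1/2)·(23/2) = 115/12.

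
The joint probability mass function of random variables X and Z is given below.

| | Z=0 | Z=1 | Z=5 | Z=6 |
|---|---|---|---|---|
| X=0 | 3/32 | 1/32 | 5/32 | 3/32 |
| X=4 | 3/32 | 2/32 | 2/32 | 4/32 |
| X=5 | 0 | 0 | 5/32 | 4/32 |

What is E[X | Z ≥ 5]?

P(Z ≥ 5) = 23/32.
Σ X·P over the event = 0·(5/32) + 0·(3/32) + 4·(2/32) + 4·(4/32) + 5·(5/32) + 5·(4/32) = 69/32.
E[X | Z ≥ 5] = (69/32) / (23/32) = 3.

3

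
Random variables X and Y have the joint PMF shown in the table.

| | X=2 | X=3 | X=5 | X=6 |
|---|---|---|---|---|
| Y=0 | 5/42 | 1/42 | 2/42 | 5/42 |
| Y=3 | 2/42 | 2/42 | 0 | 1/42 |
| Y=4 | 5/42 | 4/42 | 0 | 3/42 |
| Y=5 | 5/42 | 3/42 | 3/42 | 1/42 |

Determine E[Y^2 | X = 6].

41/5

P(X = 6) = 5/21.
Σ Y^2·P over the event = 0·(5/42) + 9·(1/42) + 16·(3/42) + 25·(1/42) = 41/21.
E[Y^2 | X = 6] = (41/21) / (5/21) = 41/5.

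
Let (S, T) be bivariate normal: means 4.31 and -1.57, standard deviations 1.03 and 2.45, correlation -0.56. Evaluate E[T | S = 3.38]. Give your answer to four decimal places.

-0.3312

For a bivariate normal, E[T | S=x] = μ_T + ρ·(σ_T/σ_S)·(x − μ_S).
E[T | S=3.38] = -1.57 + (-0.56)·(2.45/1.03)·(3.38 − (4.31)) = -1.57 + (-1.332)·(-0.93) = -0.3312.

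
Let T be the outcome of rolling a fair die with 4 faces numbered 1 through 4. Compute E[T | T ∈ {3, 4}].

P(T ∈ {3, 4}) = 1/2.
Σ over the event: 3·1/4 + 4·1/4 = 7/4.
E[T | T ∈ {3, 4}] = (7/4) / (1/2) = 7/2.

7/2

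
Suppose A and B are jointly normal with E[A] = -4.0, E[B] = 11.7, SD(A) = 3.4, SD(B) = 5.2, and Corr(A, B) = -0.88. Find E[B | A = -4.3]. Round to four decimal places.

12.1038

For a bivariate normal, E[B | A=x] = μ_B + ρ·(σ_B/σ_A)·(x − μ_A).
E[B | A=-4.3] = 11.7 + (-0.88)·(5.2/3.4)·(-4.3 − (-4.0)) = 11.7 + (-1.3459)·(-0.3) = 12.1038.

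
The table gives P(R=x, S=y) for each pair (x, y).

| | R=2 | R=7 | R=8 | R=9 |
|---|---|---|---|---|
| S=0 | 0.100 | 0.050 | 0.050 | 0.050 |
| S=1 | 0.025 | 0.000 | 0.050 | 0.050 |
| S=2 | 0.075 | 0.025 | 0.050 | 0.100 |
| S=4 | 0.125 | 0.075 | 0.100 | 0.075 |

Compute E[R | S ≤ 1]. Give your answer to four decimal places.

6.1333

P(S ≤ 1) = 0.375.
Σ R·P over the event = 2·(0.100) + 2·(0.025) + 7·(0.050) + 8·(0.050) + 8·(0.050) + 9·(0.050) + 9·(0.050) = 2.300.
E[R | S ≤ 1] = (2.300) / (0.375) = 6.1333.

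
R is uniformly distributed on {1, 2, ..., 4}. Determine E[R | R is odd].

Given R is odd, R is equally likely to be any of {1, 3}.
E[R | R is odd] = (1 + 3) / 2 = 2.

2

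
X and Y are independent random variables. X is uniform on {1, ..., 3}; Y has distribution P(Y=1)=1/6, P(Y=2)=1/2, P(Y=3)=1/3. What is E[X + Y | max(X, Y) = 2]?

24/7

P(max(X, Y) = 2) = 7/18.
Summing (X+Y)·P(x,y) over outcomes with max(X, Y) = 2 gives 4/3.
E[X + Y | max(X, Y) = 2] = (4/3) / (7/18) = 24/7.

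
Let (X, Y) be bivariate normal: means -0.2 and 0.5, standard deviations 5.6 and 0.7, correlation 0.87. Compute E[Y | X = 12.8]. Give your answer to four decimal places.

For a bivariate normal, E[Y | X=x] = μ_Y + ρ·(σ_Y/σ_X)·(x − μ_X).
E[Y | X=12.8] = 0.5 + (0.87)·(0.7/5.6)·(12.8 − (-0.2)) = 0.5 + (0.10875)·(13) = 1.9138.

1.9138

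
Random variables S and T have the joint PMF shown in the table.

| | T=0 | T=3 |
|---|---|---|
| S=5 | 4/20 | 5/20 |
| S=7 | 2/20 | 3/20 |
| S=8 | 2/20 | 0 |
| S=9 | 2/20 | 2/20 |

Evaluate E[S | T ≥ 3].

32/5

P(T ≥ 3) = 1/2.
Summing S·P(S=x,T=y) over the conditioning event gives 16/5.
E[S | T ≥ 3] = (16/5) / (1/2) = 32/5.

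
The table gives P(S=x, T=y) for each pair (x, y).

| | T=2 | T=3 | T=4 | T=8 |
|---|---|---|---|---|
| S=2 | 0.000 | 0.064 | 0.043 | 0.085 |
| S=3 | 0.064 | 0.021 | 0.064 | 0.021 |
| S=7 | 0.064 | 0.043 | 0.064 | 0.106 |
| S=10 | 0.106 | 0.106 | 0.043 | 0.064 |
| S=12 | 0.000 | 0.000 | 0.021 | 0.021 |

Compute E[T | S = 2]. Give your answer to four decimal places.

P(S = 2) = 0.192.
Σ T·P over the event = 3·(0.064) + 4·(0.043) + 8·(0.085) = 1.044.
E[T | S = 2] = (1.044) / (0.192) = 5.4375.

5.4375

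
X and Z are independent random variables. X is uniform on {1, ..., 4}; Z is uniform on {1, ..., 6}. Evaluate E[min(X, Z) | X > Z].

5/3

Outcomes with X > Z: (2,1), (3,1), (3,2), (4,1), (4,2), (4,3), each with probability 1/24.
E[min(X, Z) | X > Z] = (1 + 1 + 2 + 1 + 2 + 3) / 6 = 5/3.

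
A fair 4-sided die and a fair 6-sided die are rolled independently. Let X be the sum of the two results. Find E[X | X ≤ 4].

P(X ≤ 4) = 1/4.
Σ over the event: 2·1/24 + 3·1/12 + 4·1/8 = 5/6.
E[X | X ≤ 4] = (5/6) / (1/4) = 10/3.

10/3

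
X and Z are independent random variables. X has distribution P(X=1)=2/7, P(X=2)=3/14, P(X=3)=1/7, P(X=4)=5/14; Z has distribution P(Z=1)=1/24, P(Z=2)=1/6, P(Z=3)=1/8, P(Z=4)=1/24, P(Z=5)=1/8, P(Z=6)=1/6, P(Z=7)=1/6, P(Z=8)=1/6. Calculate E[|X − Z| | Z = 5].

P(Z = 5) = 1/8.
Summing |X−Z|·P(x,y) over outcomes with Z = 5 gives 17/56.
E[|X − Z| | Z = 5] = (17/56) / (1/8) = 17/7.

17/7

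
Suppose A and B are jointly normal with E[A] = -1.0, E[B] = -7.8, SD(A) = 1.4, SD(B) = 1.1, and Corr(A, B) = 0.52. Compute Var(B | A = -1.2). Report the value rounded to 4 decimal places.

0.8828

For a bivariate normal, Var(B | A=x) = σ_B²(1 − ρ²).
Var(B | A=-1.2) = (1.1)²·(1 − (0.52)²) = 1.21·0.7296 = 0.8828.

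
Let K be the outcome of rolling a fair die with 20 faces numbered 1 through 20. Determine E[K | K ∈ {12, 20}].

P(K ∈ {12, 20}) = 1/10.
Σ over the event: 12·1/20 + 20·1/20 = 8/5.
E[K | K ∈ {12, 20}] = (8/5) / (1/10) = 16.

16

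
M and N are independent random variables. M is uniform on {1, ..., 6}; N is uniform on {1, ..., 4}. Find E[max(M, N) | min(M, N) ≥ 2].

64/15

P(min(M, N) ≥ 2) = 5/8.
Summing max(M,N)·P(x,y) over outcomes with min(M, N) ≥ 2 gives 8/3.
E[max(M, N) | min(M, N) ≥ 2] = (8/3) / (5/8) = 64/15.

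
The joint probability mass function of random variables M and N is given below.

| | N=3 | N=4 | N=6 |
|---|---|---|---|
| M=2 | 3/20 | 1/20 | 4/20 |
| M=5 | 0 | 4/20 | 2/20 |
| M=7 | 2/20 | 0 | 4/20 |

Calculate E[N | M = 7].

P(M = 7) = 3/10.
Σ N·P over the event = 3·(2/20) + 6·(4/20) = 3/2.
E[N | M = 7] = (3/2) / (3/10) = 5.

5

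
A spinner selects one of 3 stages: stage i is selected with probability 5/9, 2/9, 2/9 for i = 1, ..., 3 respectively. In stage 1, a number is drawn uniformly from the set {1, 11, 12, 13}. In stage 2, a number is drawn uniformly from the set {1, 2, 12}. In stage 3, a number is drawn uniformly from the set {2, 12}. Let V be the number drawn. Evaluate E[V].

281/36

E[V | stage 1] = (1+11+12+13)/4 = 37/4.
E[V | stage 2] = (1+2+12)/3 = 5.
E[V | stage 3] = (2+12)/2 = 7.
E[V] = (5/9)·(37/4) + (2/9)·(5) + (2/9)·(7) = 281/36.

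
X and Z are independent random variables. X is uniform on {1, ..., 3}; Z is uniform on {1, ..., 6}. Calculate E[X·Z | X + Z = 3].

2

Outcomes with X + Z = 3: (1,2), (2,1), each with probability 1/18.
E[X·Z | X + Z = 3] = (2 + 2) / 2 = 2.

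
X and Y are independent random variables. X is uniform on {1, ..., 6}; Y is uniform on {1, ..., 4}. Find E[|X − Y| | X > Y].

P(X > Y) = 7/12.
Summing |X−Y|·P(x,y) over outcomes with X > Y gives 17/12.
E[|X − Y| | X > Y] = (17/12) / (7/12) = 17/7.

17/7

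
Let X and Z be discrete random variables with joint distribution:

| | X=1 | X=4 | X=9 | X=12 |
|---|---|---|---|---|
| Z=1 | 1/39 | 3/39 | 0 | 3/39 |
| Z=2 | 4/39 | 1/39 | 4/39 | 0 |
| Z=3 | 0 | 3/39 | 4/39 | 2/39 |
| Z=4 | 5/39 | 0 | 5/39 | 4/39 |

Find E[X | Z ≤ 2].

93/16

P(Z ≤ 2) = 16/39.
Σ X·P over the event = 1·(1/39) + 1·(4/39) + 4·(3/39) + 4·(1/39) + 9·(4/39) + 12·(3/39) = 31/13.
E[X | Z ≤ 2] = (31/13) / (16/39) = 93/16.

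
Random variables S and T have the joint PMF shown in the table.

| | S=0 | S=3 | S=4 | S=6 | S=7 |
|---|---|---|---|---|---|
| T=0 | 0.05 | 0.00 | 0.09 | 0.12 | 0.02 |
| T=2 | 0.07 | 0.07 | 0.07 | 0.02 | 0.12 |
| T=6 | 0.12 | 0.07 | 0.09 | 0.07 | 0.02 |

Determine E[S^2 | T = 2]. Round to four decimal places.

P(T = 2) = 0.35.
Σ S^2·P over the event = 0·(0.07) + 9·(0.07) + 16·(0.07) + 36·(0.02) + 49·(0.12) = 8.35.
E[S^2 | T = 2] = (8.35) / (0.35) = 23.8571.

23.8571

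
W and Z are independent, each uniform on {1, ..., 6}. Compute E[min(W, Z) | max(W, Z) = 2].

Outcomes with max(W, Z) = 2: (1,2), (2,1), (2,2), each with probability 1/36.
E[min(W, Z) | max(W, Z) = 2] = (1 + 1 + 2) / 3 = 4/3.

4/3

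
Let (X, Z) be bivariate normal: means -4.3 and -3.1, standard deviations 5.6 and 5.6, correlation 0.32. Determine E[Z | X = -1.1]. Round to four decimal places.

E[Z | X=x] = μ_Z + ρ(σ_Z/σ_X)(x − μ_X) for jointly normal variables.
E[Z | X=-1.1] = -3.1 + (0.32)·(5.6/5.6)·(-1.1 − (-4.3)) = -3.1 + (0.32)·(3.2) = -2.0760.

-2.0760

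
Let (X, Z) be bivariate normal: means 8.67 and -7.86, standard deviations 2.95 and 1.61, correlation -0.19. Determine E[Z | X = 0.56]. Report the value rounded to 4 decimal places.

The regression of Z on X has slope ρ·σ_Z/σ_X and passes through (μ_X, μ_Z).
E[Z | X=0.56] = -7.86 + (-0.19)·(1.61/2.95)·(0.56 − (8.67)) = -7.86 + (-0.103695)·(-8.11) = -7.0190.

-7.0190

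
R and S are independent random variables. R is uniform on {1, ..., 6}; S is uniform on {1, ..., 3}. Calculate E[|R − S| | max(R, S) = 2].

P(max(R, S) = 2) = 1/6.
Summing |R−S|·P(x,y) over outcomes with max(R, S) = 2 gives 1/9.
E[|R − S| | max(R, S) = 2] = (1/9) / (1/6) = 2/3.

2/3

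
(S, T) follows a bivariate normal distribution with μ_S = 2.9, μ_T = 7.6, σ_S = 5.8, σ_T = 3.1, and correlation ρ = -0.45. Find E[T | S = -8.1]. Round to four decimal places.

E[T | S=x] = μ_T + ρ(σ_T/σ_S)(x − μ_S) for jointly normal variables.
E[T | S=-8.1] = 7.6 + (-0.45)·(3.1/5.8)·(-8.1 − (2.9)) = 7.6 + (-0.24052)·(-11) = 10.2457.

10.2457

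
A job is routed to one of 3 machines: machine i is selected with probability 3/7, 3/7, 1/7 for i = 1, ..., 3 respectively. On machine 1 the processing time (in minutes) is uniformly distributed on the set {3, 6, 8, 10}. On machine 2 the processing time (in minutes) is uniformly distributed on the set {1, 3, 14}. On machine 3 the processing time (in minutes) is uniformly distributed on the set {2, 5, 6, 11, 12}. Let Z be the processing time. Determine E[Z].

E[Z | machine 1] = (3+6+8+10)/4 = 27/4.
E[Z | machine 2] = (1+3+14)/3 = 6.
E[Z | machine 3] = (2+5+6+11+12)/5 = 36/5.
By the law of total expectation,
E[Z] = (3/7)·(27/4) + (3/7)·(6) + (1/7)·(36/5) = 909/140.

909/140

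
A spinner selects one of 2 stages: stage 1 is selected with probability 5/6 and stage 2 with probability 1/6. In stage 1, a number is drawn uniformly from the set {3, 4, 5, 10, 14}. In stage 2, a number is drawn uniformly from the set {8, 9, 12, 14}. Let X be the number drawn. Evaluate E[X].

187/24

E[X | stage 1] = (3+4+5+10+14)/5 = 36/5.
E[X | stage 2] = (8+9+12+14)/4 = 43/4.
By the law of total expectation,
E[X] = (5/6)·(36/5) + (1/6)·(43/4) = 187/24.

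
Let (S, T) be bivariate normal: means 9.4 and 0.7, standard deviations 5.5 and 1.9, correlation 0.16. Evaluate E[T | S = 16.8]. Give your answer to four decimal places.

1.1090

For a bivariate normal, E[T | S=x] = μ_T + ρ·(σ_T/σ_S)·(x − μ_S).
E[T | S=16.8] = 0.7 + (0.16)·(1.9/5.5)·(16.8 − (9.4)) = 0.7 + (0.055273)·(7.4) = 1.1090.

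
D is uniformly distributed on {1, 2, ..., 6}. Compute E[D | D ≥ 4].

Given D ≥ 4, D is equally likely to be any of {4, 5, 6}.
E[D | D ≥ 4] = (4 + 5 + 6) / 3 = 5.

5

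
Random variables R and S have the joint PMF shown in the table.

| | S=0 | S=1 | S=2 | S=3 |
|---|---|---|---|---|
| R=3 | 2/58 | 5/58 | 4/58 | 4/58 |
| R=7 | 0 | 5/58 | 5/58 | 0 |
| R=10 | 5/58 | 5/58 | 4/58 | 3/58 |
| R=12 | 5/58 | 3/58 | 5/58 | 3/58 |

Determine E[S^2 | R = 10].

48/17

P(R = 10) = 17/58.
Σ S^2·P over the event = 0·(5/58) + 1·(5/58) + 4·(4/58) + 9·(3/58) = 24/29.
E[S^2 | R = 10] = (24/29) / (17/58) = 48/17.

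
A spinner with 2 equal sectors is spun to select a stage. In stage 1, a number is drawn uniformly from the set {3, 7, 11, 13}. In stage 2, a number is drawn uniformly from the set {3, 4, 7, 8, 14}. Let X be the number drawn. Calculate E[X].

157/20

E[X | stage 1] = (3+7+11+13)/4 = 17/2.
E[X | stage 2] = (3+4+7+8+14)/5 = 36/5.
E[X] = (1/2)·(17/2) + (1/2)·(36/5) = 157/20.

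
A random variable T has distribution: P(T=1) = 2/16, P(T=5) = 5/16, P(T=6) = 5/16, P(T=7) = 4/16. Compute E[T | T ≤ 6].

P(T ≤ 6) = 3/4.
Σ over the event: 1·1/8 + 5·5/16 + 6·5/16 = 57/16.
E[T | T ≤ 6] = (57/16) / (3/4) = 19/4.

19/4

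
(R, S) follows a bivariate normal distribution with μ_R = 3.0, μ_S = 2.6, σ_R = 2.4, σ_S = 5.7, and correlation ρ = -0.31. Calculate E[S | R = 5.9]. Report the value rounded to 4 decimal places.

The regression of S on R has slope ρ·σ_S/σ_R and passes through (μ_R, μ_S).
E[S | R=5.9] = 2.6 + (-0.31)·(5.7/2.4)·(5.9 − (3.0)) = 2.6 + (-0.73625)·(2.9) = 0.4649.

0.4649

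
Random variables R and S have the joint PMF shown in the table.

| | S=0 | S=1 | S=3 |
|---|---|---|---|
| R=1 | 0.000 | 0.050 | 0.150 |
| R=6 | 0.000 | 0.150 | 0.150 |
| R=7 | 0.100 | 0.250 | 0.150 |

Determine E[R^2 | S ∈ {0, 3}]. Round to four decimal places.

32.3636

P(S ∈ {0, 3}) = 0.550.
Σ R^2·P over the event = 1·(0.150) + 36·(0.150) + 49·(0.100) + 49·(0.150) = 17.800.
E[R^2 | S ∈ {0, 3}] = (17.800) / (0.550) = 32.3636.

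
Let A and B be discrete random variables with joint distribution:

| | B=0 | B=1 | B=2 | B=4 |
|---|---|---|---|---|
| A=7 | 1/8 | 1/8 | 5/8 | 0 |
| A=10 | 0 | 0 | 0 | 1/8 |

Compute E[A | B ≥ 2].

15/2

P(B ≥ 2) = 3/4.
Σ A·P over the event = 7·(5/8) + 10·(1/8) = 45/8.
E[A | B ≥ 2] = (45/8) / (3/4) = 15/2.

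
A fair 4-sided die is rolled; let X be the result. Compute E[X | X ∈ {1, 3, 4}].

8/3

P(X ∈ {1, 3, 4}) = 3/4.
Σ over the event: 1·1/4 + 3·1/4 + 4·1/4 = 2.
E[X | X ∈ {1, 3, 4}] = (2) / (3/4) = 8/3.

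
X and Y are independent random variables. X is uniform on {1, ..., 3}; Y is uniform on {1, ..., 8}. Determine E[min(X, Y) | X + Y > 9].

Outcomes with X + Y > 9: (2,8), (3,7), (3,8), each with probability 1/24.
E[min(X, Y) | X + Y > 9] = (2 + 3 + 3) / 3 = 8/3.

8/3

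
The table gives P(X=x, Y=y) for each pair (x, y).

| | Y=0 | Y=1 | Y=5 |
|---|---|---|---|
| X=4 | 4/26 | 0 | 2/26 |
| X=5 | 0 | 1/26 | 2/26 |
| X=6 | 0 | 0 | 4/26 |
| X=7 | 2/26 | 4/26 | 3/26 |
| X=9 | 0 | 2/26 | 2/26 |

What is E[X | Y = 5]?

81/13

P(Y = 5) = 1/2.
Σ X·P over the event = 4·(2/26) + 5·(2/26) + 6·(4/26) + 7·(3/26) + 9·(2/26) = 81/26.
E[X | Y = 5] = (81/26) / (1/2) = 81/13.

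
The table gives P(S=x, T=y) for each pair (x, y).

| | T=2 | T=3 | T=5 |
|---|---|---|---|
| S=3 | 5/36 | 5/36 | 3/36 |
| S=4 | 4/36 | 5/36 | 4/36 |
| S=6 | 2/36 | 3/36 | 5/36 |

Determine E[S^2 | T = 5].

271/12

P(T = 5) = 1/3.
Σ S^2·P over the event = 9·(3/36) + 16·(4/36) + 36·(5/36) = 271/36.
E[S^2 | T = 5] = (271/36) / (1/3) = 271/12.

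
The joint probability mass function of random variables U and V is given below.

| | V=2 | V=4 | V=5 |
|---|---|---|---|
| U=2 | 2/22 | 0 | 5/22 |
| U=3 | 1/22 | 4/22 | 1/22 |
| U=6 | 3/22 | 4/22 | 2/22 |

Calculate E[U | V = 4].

9/2

P(V = 4) = 4/11.
Σ U·P over the event = 3·(4/22) + 6·(4/22) = 18/11.
E[U | V = 4] = (18/11) / (4/11) = 9/2.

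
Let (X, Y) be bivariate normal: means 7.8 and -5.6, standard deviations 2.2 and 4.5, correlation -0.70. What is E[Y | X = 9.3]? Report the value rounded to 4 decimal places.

E[Y | X=x] = μ_Y + ρ(σ_Y/σ_X)(x − μ_X) for jointly normal variables.
E[Y | X=9.3] = -5.6 + (-0.70)·(4.5/2.2)·(9.3 − (7.8)) = -5.6 + (-1.4318)·(1.5) = -7.7477.

-7.7477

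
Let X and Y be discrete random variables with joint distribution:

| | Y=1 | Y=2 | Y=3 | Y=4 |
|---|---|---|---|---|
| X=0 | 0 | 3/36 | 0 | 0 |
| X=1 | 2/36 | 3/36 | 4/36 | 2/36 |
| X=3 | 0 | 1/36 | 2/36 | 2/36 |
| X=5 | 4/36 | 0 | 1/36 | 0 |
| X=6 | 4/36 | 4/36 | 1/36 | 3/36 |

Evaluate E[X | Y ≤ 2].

P(Y ≤ 2) = 7/12.
Σ X·P over the event = 0·(3/36) + 1·(2/36) + 1·(3/36) + 3·(1/36) + 5·(4/36) + 6·(4/36) + 6·(4/36) = 19/9.
E[X | Y ≤ 2] = (19/9) / (7/12) = 76/21.

76/21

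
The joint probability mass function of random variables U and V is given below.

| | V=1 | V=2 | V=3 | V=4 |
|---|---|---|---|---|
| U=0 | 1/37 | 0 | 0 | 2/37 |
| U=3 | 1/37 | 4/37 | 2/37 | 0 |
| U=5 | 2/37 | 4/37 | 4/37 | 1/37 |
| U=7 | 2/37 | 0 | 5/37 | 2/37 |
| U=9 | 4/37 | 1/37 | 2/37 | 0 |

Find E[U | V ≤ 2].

P(V ≤ 2) = 19/37.
Σ U·P over the event = 0·(1/37) + 3·(1/37) + 3·(4/37) + 5·(2/37) + 5·(4/37) + 7·(2/37) + 9·(4/37) + 9·(1/37) = 104/37.
E[U | V ≤ 2] = (104/37) / (19/37) = 104/19.

104/19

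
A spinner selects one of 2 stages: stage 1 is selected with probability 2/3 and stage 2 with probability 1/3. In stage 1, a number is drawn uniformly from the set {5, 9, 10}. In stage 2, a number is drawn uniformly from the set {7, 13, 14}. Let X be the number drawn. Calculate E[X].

E[X | stage 1] = (5+9+10)/3 = 8.
E[X | stage 2] = (7+13+14)/3 = 34/3.
E[X] = (2/3)·(8) + (1/3)·(34/3) = 82/9.

82/9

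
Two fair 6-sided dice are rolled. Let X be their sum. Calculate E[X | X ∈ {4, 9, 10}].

39/5

P(X ∈ {4, 9, 10}) = 5/18.
Σ over the event: 4·1/12 + 9·1/9 + 10·1/12 = 13/6.
E[X | X ∈ {4, 9, 10}] = (13/6) / (5/18) = 39/5.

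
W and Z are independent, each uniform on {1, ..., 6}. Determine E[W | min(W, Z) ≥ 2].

4

P(min(W, Z) ≥ 2) = 25/36.
Summing W·P(x,y) over outcomes with min(W, Z) ≥ 2 gives 25/9.
E[W | min(W, Z) ≥ 2] = (25/9) / (25/36) = 4.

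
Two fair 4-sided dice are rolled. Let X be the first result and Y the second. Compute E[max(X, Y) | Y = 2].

11/4

Outcomes with Y = 2: (1,2), (2,2), (3,2), (4,2), each with probability 1/16.
E[max(X, Y) | Y = 2] = (2 + 2 + 3 + 4) / 4 = 11/4.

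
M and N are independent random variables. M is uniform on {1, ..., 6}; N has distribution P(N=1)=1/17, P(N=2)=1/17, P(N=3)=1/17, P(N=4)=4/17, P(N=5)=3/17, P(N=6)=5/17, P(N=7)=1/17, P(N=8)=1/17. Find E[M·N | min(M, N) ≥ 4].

190/7

P(min(M, N) ≥ 4) = 7/17.
Summing MN·P(x,y) over outcomes with min(M, N) ≥ 4 gives 190/17.
E[M·N | min(M, N) ≥ 4] = (190/17) / (7/17) = 190/7.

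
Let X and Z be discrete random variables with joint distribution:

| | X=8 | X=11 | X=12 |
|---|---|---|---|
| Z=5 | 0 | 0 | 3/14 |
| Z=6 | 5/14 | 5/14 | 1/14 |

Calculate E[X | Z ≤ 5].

P(Z ≤ 5) = 3/14.
Σ X·P over the event = 12·(3/14) = 18/7.
E[X | Z ≤ 5] = (18/7) / (3/14) = 12.

12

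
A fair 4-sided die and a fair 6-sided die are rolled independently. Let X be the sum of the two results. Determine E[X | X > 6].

8

P(X > 6) = 5/12.
Σ over the event: 7·1/6 + 8·1/8 + 9·1/12 + 10·1/24 = 10/3.
E[X | X > 6] = (10/3) / (5/12) = 8.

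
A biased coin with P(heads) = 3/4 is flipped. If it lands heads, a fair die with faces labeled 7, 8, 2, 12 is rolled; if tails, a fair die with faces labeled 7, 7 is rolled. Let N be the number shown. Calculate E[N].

E[N | heads] = (7+8+2+12)/4 = 29/4.
E[N | tails] = (7+7)/2 = 7.
E[N] = (3/4)·(29/4) + (1/4)·(7) = 115/16.

115/16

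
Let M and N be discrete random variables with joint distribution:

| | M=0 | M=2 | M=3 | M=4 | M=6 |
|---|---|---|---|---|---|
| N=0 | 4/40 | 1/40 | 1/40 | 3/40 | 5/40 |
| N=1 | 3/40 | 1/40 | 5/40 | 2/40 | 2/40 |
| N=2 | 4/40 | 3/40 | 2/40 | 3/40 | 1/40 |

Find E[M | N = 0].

P(N = 0) = 7/20.
Summing M·P(M=x,N=y) over the conditioning event gives 47/40.
E[M | N = 0] = (47/40) / (7/20) = 47/14.

47/14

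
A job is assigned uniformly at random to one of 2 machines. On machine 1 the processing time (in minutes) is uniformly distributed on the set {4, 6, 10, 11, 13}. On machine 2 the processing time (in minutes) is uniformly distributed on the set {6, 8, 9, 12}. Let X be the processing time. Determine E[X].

E[X | machine 1] = (4+6+10+11+13)/5 = 44/5.
E[X | machine 2] = (6+8+9+12)/4 = 35/4.
E[X] = (1/2)·(44/5) + (1/2)·(35/4) = 351/40.

351/40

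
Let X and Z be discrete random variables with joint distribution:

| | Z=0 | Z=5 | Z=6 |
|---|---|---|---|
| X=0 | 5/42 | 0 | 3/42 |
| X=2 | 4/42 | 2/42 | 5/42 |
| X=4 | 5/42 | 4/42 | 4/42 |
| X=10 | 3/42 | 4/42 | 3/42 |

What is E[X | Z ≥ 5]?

116/25

P(Z ≥ 5) = 25/42.
Σ X·P over the event = 0·(3/42) + 2·(2/42) + 2·(5/42) + 4·(4/42) + 4·(4/42) + 10·(4/42) + 10·(3/42) = 58/21.
E[X | Z ≥ 5] = (58/21) / (25/42) = 116/25.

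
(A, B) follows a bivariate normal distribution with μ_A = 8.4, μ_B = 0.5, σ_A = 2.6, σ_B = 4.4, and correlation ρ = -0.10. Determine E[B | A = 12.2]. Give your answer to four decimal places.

-0.1431

The regression of B on A has slope ρ·σ_B/σ_A and passes through (μ_A, μ_B).
E[B | A=12.2] = 0.5 + (-0.10)·(4.4/2.6)·(12.2 − (8.4)) = 0.5 + (-0.16923)·(3.8) = -0.1431.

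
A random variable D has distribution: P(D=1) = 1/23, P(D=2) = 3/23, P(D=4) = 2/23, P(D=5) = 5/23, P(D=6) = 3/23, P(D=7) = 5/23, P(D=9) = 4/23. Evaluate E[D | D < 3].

7/4

P(D < 3) = 4/23.
Σ over the event: 1·1/23 + 2·3/23 = 7/23.
E[D | D < 3] = (7/23) / (4/23) = 7/4.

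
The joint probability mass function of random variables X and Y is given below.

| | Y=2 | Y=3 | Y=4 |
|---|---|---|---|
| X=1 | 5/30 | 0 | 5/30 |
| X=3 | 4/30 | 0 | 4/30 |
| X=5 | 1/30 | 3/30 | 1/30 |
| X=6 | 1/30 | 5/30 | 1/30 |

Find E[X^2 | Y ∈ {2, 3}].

357/19

P(Y ∈ {2, 3}) = 19/30.
Σ X^2·P over the event = 1·(5/30) + 9·(4/30) + 25·(1/30) + 25·(3/30) + 36·(1/30) + 36·(5/30) = 119/10.
E[X^2 | Y ∈ {2, 3}] = (119/10) / (19/30) = 357/19.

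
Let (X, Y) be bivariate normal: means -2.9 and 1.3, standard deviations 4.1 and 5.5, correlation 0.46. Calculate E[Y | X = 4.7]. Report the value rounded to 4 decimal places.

5.9898

For a bivariate normal, E[Y | X=x] = μ_Y + ρ·(σ_Y/σ_X)·(x − μ_X).
E[Y | X=4.7] = 1.3 + (0.46)·(5.5/4.1)·(4.7 − (-2.9)) = 1.3 + (0.617073)·(7.6) = 5.9898.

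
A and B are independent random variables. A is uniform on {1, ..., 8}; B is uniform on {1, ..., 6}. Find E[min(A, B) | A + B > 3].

26/9

P(A + B > 3) = 15/16.
Summing min(A,B)·P(x,y) over outcomes with A + B > 3 gives 65/24.
E[min(A, B) | A + B > 3] = (65/24) / (15/16) = 26/9.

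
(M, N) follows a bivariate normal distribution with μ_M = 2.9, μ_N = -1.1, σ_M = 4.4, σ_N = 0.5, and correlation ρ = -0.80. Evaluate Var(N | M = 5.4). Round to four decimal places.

For a bivariate normal, Var(N | M=x) = σ_N²(1 − ρ²).
Var(N | M=5.4) = (0.5)²·(1 − (-0.80)²) = 0.25·0.36 = 0.0900.

0.0900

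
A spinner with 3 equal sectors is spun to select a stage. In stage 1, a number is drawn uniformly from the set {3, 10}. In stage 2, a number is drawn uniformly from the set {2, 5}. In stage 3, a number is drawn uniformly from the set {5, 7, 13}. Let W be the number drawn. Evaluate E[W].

E[W | stage 1] = (3+10)/2 = 13/2.
E[W | stage 2] = (2+5)/2 = 7/2.
E[W | stage 3] = (5+7+13)/3 = 25/3.
By the law of total expectation,
E[W] = (1/3)·(13/2) + (1/3)·(7/2) + (1/3)·(25/3) = 55/9.

55/9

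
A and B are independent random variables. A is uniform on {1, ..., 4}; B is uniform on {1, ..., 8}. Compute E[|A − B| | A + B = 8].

Outcomes with A + B = 8: (1,7), (2,6), (3,5), (4,4), each with probability 1/32.
E[|A − B| | A + B = 8] = (6 + 4 + 2 + 0) / 4 = 3.

3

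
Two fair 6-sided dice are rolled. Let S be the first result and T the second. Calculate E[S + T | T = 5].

17/2

Outcomes with T = 5: (1,5), (2,5), (3,5), (4,5), (5,5), (6,5), each with probability 1/36.
E[S + T | T = 5] = (6 + 7 + 8 + 9 + 10 + 11) / 6 = 17/2.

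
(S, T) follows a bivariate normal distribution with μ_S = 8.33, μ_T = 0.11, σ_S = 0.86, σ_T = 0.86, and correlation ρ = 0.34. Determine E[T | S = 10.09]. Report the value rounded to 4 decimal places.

0.7084

The regression of T on S has slope ρ·σ_T/σ_S and passes through (μ_S, μ_T).
E[T | S=10.09] = 0.11 + (0.34)·(0.86/0.86)·(10.09 − (8.33)) = 0.11 + (0.34)·(1.76) = 0.7084.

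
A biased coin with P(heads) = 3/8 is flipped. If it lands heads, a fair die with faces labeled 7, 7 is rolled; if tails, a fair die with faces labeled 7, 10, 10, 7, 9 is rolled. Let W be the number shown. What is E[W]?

8

E[W | heads] = (7+7)/2 = 7.
E[W | tails] = (7+10+10+7+9)/5 = 43/5.
By the law of total expectation,
E[W] = (3/8)·(7) + (5/8)·(43/5) = 8.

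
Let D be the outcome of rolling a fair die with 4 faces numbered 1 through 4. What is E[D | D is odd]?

2

Given D is odd, D is equally likely to be any of {1, 3}.
E[D | D is odd] = (1 + 3) / 2 = 2.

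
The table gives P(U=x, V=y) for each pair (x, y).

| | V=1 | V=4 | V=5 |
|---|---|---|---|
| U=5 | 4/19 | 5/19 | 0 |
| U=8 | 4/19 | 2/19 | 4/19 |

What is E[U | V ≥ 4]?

73/11

P(V ≥ 4) = 11/19.
Σ U·P over the event = 5·(5/19) + 8·(2/19) + 8·(4/19) = 73/19.
E[U | V ≥ 4] = (73/19) / (11/19) = 73/11.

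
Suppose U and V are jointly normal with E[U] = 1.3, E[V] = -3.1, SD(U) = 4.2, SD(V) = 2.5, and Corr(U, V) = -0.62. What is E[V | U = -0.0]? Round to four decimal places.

-2.6202

E[V | U=x] = μ_V + ρ(σ_V/σ_U)(x − μ_U) for jointly normal variables.
E[V | U=-0.0] = -3.1 + (-0.62)·(2.5/4.2)·(-0.0 − (1.3)) = -3.1 + (-0.36905)·(-1.3) = -2.6202.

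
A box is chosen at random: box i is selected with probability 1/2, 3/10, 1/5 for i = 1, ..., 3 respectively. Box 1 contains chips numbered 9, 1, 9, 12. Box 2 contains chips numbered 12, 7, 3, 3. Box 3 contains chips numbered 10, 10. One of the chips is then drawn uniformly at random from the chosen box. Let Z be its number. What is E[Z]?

E[Z | box 1] = (9+1+9+12)/4 = 31/4.
E[Z | box 2] = (12+7+3+3)/4 = 25/4.
E[Z | box 3] = (10+10)/2 = 10.
E[Z] = (1/2)·(31/4) + (3/10)·(25/4) + (1/5)·(10) = 31/4.

31/4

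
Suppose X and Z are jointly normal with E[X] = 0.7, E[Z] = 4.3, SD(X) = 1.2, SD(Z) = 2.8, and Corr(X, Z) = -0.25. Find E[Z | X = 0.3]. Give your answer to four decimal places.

For a bivariate normal, E[Z | X=x] = μ_Z + ρ·(σ_Z/σ_X)·(x − μ_X).
E[Z | X=0.3] = 4.3 + (-0.25)·(2.8/1.2)·(0.3 − (0.7)) = 4.3 + (-0.58333)·(-0.4) = 4.5333.

4.5333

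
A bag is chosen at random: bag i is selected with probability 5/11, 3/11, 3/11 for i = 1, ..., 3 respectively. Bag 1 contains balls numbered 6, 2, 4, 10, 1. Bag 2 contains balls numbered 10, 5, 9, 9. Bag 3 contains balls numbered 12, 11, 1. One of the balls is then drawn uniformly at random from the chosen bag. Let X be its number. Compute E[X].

287/44

E[X | bag 1] = (6+2+4+10+1)/5 = 23/5.
E[X | bag 2] = (10+5+9+9)/4 = 33/4.
E[X | bag 3] = (12+11+1)/3 = 8.
E[X] = (5/11)·(23/5) + (3/11)·(33/4) + (3/11)·(8) = 287/44.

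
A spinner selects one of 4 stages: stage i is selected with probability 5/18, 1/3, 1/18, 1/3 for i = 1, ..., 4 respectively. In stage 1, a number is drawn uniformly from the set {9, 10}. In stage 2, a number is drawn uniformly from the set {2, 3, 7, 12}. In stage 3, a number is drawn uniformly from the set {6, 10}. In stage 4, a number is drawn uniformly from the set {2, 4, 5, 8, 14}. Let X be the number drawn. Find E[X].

437/60

E[X | stage 1] = (9+10)/2 = 19/2.
E[X | stage 2] = (2+3+7+12)/4 = 6.
E[X | stage 3] = (6+10)/2 = 8.
E[X | stage 4] = (2+4+5+8+14)/5 = 33/5.
E[X] = (5/18)·(19/2) + (1/3)·(6) + (1/18)·(8) + (1/3)·(33/5) = 437/60.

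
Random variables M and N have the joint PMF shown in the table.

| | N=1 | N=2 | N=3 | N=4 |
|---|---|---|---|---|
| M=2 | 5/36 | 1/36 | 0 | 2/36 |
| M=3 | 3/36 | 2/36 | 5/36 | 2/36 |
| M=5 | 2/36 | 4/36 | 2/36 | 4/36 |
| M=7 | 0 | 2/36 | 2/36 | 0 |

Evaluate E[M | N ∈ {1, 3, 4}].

98/27

P(N ∈ {1, 3, 4}) = 3/4.
Summing M·P(M=x,N=y) over the conditioning event gives 49/18.
E[M | N ∈ {1, 3, 4}] = (49/18) / (3/4) = 98/27.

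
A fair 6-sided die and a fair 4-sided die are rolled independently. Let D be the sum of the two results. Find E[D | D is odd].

P(D is odd) = 1/2.
Σ over the event: 3·1/12 + 5·1/6 + 7·1/6 + 9·1/12 = 3.
E[D | D is odd] = (3) / (1/2) = 6.

6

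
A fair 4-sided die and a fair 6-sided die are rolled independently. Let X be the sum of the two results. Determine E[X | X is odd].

6

P(X is odd) = 1/2.
Σ over the event: 3·1/12 + 5·1/6 + 7·1/6 + 9·1/12 = 3.
E[X | X is odd] = (3) / (1/2) = 6.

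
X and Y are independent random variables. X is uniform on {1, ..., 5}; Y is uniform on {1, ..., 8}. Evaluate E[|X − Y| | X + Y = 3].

1

Outcomes with X + Y = 3: (1,2), (2,1), each with probability 1/40.
E[|X − Y| | X + Y = 3] = (1 + 1) / 2 = 1.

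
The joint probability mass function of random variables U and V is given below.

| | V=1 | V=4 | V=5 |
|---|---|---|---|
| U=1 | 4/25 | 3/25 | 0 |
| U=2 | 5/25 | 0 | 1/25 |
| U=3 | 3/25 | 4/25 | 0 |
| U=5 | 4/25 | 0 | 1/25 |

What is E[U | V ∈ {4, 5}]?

22/9

P(V ∈ {4, 5}) = 9/25.
Σ U·P over the event = 1·(3/25) + 2·(1/25) + 3·(4/25) + 5·(1/25) = 22/25.
E[U | V ∈ {4, 5}] = (22/25) / (9/25) = 22/9.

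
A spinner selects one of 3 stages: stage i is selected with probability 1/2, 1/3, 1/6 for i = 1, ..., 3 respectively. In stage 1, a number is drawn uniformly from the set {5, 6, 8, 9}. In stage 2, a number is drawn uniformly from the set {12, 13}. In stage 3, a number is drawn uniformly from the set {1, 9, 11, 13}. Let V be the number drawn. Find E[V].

109/12

E[V | stage 1] = (5+6+8+9)/4 = 7.
E[V | stage 2] = (12+13)/2 = 25/2.
E[V | stage 3] = (1+9+11+13)/4 = 17/2.
By the law of total expectation,
E[V] = (1/2)·(7) + (1/3)·(25/2) + (1/6)·(17/2) = 109/12.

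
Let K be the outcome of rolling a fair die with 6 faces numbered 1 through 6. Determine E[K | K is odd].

Given K is odd, K is equally likely to be any of {1, 3, 5}.
E[K | K is odd] = (1 + 3 + 5) / 3 = 3.

3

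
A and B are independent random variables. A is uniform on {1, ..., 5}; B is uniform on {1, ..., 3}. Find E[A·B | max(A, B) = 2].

8/3

P(max(A, B) = 2) = 1/5.
Summing AB·P(x,y) over outcomes with max(A, B) = 2 gives 8/15.
E[A·B | max(A, B) = 2] = (8/15) / (1/5) = 8/3.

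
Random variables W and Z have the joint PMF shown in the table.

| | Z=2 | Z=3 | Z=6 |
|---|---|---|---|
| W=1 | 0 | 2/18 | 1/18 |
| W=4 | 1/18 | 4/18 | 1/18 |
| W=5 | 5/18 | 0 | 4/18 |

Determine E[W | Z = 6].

25/6

P(Z = 6) = 1/3.
Σ W·P over the event = 1·(1/18) + 4·(1/18) + 5·(4/18) = 25/18.
E[W | Z = 6] = (25/18) / (1/3) = 25/6.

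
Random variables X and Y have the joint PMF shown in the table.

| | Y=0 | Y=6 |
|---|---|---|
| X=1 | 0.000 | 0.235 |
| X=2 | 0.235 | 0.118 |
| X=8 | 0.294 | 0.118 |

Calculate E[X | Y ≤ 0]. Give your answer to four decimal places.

P(Y ≤ 0) = 0.529.
Σ X·P over the event = 2·(0.235) + 8·(0.294) = 2.822.
E[X | Y ≤ 0] = (2.822) / (0.529) = 5.3346.

5.3346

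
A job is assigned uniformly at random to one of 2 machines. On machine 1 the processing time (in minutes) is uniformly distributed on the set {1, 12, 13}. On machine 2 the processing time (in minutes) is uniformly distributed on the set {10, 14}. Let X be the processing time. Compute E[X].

31/3

E[X | machine 1] = (1+12+13)/3 = 26/3.
E[X | machine 2] = (10+14)/2 = 12.
By the law of total expectation,
E[X] = (1/2)·(26/3) + (1/2)·(12) = 31/3.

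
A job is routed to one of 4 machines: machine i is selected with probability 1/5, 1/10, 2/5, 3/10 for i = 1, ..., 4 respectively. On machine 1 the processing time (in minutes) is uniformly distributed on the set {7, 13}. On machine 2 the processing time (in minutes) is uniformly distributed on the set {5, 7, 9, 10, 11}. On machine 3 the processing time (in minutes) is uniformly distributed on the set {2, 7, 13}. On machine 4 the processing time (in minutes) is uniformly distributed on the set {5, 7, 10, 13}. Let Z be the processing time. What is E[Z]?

5039/600

E[Z | machine 1] = (7+13)/2 = 10.
E[Z | machine 2] = (5+7+9+10+11)/5 = 42/5.
E[Z | machine 3] = (2+7+13)/3 = 22/3.
E[Z | machine 4] = (5+7+10+13)/4 = 35/4.
By the law of total expectation,
E[Z] = (1/5)·(10) + (1/10)·(42/5) + (2/5)·(22/3) + (3/10)·(35/4) = 5039/600.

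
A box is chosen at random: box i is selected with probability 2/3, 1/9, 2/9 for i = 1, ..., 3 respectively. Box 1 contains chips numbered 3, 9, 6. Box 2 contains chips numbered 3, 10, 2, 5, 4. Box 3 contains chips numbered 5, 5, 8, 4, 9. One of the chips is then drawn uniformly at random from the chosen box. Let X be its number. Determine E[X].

E[X | box 1] = (3+9+6)/3 = 6.
E[X | box 2] = (3+10+2+5+4)/5 = 24/5.
E[X | box 3] = (5+5+8+4+9)/5 = 31/5.
By the law of total expectation,
E[X] = (2/3)·(6) + (1/9)·(24/5) + (2/9)·(31/5) = 266/45.

266/45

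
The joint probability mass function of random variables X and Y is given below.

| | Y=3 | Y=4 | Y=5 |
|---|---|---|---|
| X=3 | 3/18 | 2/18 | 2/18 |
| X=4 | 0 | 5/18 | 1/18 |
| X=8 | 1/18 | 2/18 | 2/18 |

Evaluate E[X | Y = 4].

P(Y = 4) = 1/2.
Σ X·P over the event = 3·(2/18) + 4·(5/18) + 8·(2/18) = 7/3.
E[X | Y = 4] = (7/3) / (1/2) = 14/3.

14/3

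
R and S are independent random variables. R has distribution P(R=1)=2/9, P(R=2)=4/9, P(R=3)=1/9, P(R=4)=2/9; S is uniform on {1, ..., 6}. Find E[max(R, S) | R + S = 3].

P(R + S = 3) = 1/9.
Summing max(R,S)·P(x,y) over outcomes with R + S = 3 gives 2/9.
E[max(R, S) | R + S = 3] = (2/9) / (1/9) = 2.

2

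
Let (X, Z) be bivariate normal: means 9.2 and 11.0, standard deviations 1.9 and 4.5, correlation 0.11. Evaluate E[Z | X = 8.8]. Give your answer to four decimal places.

The regression of Z on X has slope ρ·σ_Z/σ_X and passes through (μ_X, μ_Z).
E[Z | X=8.8] = 11.0 + (0.11)·(4.5/1.9)·(8.8 − (9.2)) = 11.0 + (0.26053)·(-0.4) = 10.8958.

10.8958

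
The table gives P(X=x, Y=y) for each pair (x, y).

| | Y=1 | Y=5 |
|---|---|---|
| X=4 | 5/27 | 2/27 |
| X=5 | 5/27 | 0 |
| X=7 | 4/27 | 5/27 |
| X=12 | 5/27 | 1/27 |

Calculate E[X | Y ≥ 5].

P(Y ≥ 5) = 8/27.
Σ X·P over the event = 4·(2/27) + 7·(5/27) + 12·(1/27) = 55/27.
E[X | Y ≥ 5] = (55/27) / (8/27) = 55/8.

55/8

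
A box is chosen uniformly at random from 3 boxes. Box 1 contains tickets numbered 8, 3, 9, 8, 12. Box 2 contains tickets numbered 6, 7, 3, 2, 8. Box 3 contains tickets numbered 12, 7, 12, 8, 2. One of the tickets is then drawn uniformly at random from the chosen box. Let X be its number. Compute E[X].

107/15

E[X | box 1] = (8+3+9+8+12)/5 = 8.
E[X | box 2] = (6+7+3+2+8)/5 = 26/5.
E[X | box 3] = (12+7+12+8+2)/5 = 41/5.
E[X] = (1/3)·(8) + (1/3)·(26/5) + (1/3)·(41/5) = 107/15.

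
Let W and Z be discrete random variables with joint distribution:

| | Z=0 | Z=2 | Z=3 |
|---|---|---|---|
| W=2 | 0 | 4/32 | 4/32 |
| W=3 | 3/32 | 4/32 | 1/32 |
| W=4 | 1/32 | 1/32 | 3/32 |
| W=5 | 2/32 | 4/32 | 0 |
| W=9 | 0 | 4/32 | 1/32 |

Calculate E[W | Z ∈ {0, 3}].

11/3

P(Z ∈ {0, 3}) = 15/32.
Σ W·P over the event = 2·(4/32) + 3·(3/32) + 3·(1/32) + 4·(1/32) + 4·(3/32) + 5·(2/32) + 9·(1/32) = 55/32.
E[W | Z ∈ {0, 3}] = (55/32) / (15/32) = 11/3.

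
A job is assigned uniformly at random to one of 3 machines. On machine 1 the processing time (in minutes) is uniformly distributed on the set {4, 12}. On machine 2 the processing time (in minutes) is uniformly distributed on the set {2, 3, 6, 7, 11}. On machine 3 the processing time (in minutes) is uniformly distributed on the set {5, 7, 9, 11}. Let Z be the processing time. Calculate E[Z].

E[Z | machine 1] = (4+12)/2 = 8.
E[Z | machine 2] = (2+3+6+7+11)/5 = 29/5.
E[Z | machine 3] = (5+7+9+11)/4 = 8.
By the law of total expectation,
E[Z] = (1/3)·(8) + (1/3)·(29/5) + (1/3)·(8) = 109/15.

109/15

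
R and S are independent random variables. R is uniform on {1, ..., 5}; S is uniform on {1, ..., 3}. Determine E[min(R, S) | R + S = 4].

4/3

Outcomes with R + S = 4: (1,3), (2,2), (3,1), each with probability 1/15.
E[min(R, S) | R + S = 4] = (1 + 2 + 1) / 3 = 4/3.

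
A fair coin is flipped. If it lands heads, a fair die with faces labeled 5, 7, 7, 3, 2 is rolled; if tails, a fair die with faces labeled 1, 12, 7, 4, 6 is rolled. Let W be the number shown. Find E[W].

27/5

E[W | heads] = (5+7+7+3+2)/5 = 24/5.
E[W | tails] = (1+12+7+4+6)/5 = 6.
By the law of total expectation,
E[W] = (1/2)·(24/5) + (1/2)·(6) = 27/5.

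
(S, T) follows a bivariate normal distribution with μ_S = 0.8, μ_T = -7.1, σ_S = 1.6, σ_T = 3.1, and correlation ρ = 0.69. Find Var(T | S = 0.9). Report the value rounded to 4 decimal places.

The conditional variance in a bivariate normal is σ_T²(1 − ρ²), independent of x.
Var(T | S=0.9) = (3.1)²·(1 − (0.69)²) = 9.61·0.5239 = 5.0347.

5.0347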